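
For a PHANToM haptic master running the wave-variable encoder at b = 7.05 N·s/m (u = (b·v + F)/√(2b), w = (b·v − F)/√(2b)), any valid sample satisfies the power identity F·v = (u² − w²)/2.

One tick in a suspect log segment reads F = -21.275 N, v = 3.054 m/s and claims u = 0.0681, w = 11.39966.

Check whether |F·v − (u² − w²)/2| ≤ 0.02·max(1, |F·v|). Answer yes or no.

yes

F·v = (-21.275)×3.054 = -64.97385 W.
(u² − w²)/2 = (0.00464 − 129.95225)/2 = -64.97381 W.
|Δ| = 0.00004;  2% of max(1, |F·v|) = 1.29948.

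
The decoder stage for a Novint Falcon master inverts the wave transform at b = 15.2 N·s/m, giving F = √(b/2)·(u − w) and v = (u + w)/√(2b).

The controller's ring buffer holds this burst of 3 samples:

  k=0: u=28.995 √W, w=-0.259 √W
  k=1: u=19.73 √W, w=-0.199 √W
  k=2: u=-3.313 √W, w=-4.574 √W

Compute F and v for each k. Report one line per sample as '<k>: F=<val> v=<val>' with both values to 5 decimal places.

k=0: u−w=29.25400, u+w=28.73600; √(b/2)=2.75681, √(2b)=5.51362; F=2.75681×29.254=80.64771, v=28.73600/5.51362=5.21182
k=1: u−w=19.92900, u+w=19.53100; √(b/2)=2.75681, √(2b)=5.51362; F=2.75681×19.929=54.94046, v=19.53100/5.51362=3.54232
k=2: u−w=1.26100, u+w=-7.88700; √(b/2)=2.75681, √(2b)=5.51362; F=2.75681×1.261=3.47634, v=-7.88700/5.51362=-1.43046

0: F=80.64771 v=5.21182
1: F=54.94046 v=3.54232
2: F=3.47634 v=-1.43046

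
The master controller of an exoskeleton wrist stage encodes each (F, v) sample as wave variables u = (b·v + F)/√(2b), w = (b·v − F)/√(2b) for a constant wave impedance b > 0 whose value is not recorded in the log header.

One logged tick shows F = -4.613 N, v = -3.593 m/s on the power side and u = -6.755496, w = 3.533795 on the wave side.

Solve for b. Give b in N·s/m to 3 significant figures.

u + w = -3.221701;  u + w = √(2b)·v, so √(2b) = -3.221701/(-3.593) = 0.896660.
b = (√(2b))²/2 = 0.804000/2 = 0.402000.
(Check via u − w = 2F/√(2b): u − w = -10.289291, 2F/√(2b) = -10.289291.)

b = 0.402 N·s/m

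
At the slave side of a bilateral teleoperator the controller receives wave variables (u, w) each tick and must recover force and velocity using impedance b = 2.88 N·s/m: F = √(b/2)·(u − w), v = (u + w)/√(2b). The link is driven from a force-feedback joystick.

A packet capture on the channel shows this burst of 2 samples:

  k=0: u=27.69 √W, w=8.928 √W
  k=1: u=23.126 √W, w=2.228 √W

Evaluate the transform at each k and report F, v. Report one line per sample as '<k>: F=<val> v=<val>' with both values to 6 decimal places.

k=0: u−w=18.762000, u+w=36.618000; √(b/2)=1.200000, √(2b)=2.400000; F=1.200000×18.762=22.514400, v=36.618000/2.400000=15.257500
k=1: u−w=20.898000, u+w=25.354000; √(b/2)=1.200000, √(2b)=2.400000; F=1.200000×20.898=25.077600, v=25.354000/2.400000=10.564167

0: F=22.514400 v=15.257500
1: F=25.077600 v=10.564167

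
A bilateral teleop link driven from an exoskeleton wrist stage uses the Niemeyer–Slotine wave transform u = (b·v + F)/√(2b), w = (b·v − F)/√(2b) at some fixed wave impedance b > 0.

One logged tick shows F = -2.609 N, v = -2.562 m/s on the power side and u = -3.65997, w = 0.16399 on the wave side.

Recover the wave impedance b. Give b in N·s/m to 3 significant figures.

u + w = -3.4960;  u + w = √(2b)·v, so √(2b) = -3.4960/(-2.562) = 1.3646.
b = (√(2b))²/2 = 1.8620/2 = 0.9310.
(Check via u − w = 2F/√(2b): u − w = -3.8240, 2F/√(2b) = -3.8240.)

b = 0.931 N·s/m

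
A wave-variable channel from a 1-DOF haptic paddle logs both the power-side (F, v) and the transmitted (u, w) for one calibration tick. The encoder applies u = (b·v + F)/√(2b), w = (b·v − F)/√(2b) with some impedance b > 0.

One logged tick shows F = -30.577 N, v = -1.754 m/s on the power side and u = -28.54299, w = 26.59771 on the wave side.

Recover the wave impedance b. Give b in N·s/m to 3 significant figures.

u + w = -1.9453;  u + w = √(2b)·v, so √(2b) = -1.9453/(-1.754) = 1.1091.
b = (√(2b))²/2 = 1.2300/2 = 0.6150.
(Check via u − w = 2F/√(2b): u − w = -55.1407, 2F/√(2b) = -55.1407.)

b = 0.615 N·s/m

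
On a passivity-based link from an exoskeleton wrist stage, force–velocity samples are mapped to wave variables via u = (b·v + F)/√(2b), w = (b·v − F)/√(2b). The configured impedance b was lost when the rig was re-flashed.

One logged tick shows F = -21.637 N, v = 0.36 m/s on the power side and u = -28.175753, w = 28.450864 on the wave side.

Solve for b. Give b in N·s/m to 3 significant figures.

b = 0.292 N·s/m

u + w = 0.275111;  u + w = √(2b)·v, so √(2b) = 0.275111/0.36 = 0.764197.
b = (√(2b))²/2 = 0.583997/2 = 0.291999.
(Check via u − w = 2F/√(2b): u − w = -56.626617, 2F/√(2b) = -56.626743.)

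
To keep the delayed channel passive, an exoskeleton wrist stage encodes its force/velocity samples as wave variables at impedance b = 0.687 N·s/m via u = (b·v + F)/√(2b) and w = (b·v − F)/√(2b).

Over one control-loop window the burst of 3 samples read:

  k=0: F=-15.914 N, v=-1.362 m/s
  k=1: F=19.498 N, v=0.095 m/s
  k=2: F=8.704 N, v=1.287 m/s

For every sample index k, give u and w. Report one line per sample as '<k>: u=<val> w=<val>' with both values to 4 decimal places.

k=0: b·v=0.687×(-1.362)=-0.9357; √(2b)=1.1722; u=(-0.9357+(-15.914))/1.1722=-14.3747, w=(-0.9357−(-15.914))/1.1722=12.7782
k=1: b·v=0.687×0.095=0.0653; √(2b)=1.1722; u=(0.0653+19.498)/1.1722=16.6897, w=(0.0653−19.498)/1.1722=-16.5783
k=2: b·v=0.687×1.287=0.8842; √(2b)=1.1722; u=(0.8842+8.704)/1.1722=8.1798, w=(0.8842−8.704)/1.1722=-6.6712

0: u=-14.3747 w=12.7782
1: u=16.6897 w=-16.5783
2: u=8.1798 w=-6.6712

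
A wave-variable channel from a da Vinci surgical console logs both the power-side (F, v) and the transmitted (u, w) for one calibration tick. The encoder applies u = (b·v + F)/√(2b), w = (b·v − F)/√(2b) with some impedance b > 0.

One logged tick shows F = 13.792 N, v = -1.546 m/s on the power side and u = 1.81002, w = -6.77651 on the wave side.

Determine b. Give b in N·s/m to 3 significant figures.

u + w = -4.96649;  u + w = √(2b)·v, so √(2b) = -4.96649/(-1.546) = 3.21248.
b = (√(2b))²/2 = 10.32001/2 = 5.16001.
(Check via u − w = 2F/√(2b): u − w = 8.58653, 2F/√(2b) = 8.58652.)

b = 5.16 N·s/m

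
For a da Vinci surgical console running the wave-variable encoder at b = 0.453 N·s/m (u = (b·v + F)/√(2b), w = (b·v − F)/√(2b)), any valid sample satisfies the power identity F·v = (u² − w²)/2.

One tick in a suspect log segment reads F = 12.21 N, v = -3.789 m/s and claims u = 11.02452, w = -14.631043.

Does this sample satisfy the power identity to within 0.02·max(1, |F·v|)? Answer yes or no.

F·v = 12.21×(-3.789) = -46.263690 W.
(u² − w²)/2 = (121.540041 − 214.067419)/2 = -46.263689 W.
|Δ| = 0.000001;  2% of max(1, |F·v|) = 0.925274.

yes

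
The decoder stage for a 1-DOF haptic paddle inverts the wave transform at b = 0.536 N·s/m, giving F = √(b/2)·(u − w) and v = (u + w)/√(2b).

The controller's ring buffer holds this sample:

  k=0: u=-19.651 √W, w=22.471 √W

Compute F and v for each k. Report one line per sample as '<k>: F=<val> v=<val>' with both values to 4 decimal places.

k=0: u−w=-42.1220, u+w=2.8200; √(b/2)=0.5177, √(2b)=1.0354; F=0.5177×(-42.122)=-21.8060, v=2.8200/1.0354=2.7237

0: F=-21.8060 v=2.7237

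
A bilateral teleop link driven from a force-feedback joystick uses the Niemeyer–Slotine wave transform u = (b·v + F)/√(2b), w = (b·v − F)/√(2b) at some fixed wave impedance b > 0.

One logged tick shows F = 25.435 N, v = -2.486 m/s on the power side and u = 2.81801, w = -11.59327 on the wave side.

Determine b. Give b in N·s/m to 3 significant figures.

b = 6.23 N·s/m

u + w = -8.7753;  u + w = √(2b)·v, so √(2b) = -8.7753/(-2.486) = 3.5299.
b = (√(2b))²/2 = 12.4600/2 = 6.2300.
(Check via u − w = 2F/√(2b): u − w = 14.4113, 2F/√(2b) = 14.4113.)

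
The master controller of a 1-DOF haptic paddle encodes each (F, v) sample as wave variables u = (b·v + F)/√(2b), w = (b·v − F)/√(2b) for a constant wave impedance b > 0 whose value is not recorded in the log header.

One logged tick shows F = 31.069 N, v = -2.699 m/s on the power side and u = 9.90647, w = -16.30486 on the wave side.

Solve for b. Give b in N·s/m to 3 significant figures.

b = 2.81 N·s/m

u + w = -6.3984;  u + w = √(2b)·v, so √(2b) = -6.3984/(-2.699) = 2.3707.
b = (√(2b))²/2 = 5.6200/2 = 2.8100.
(Check via u − w = 2F/√(2b): u − w = 26.2113, 2F/√(2b) = 26.2114.)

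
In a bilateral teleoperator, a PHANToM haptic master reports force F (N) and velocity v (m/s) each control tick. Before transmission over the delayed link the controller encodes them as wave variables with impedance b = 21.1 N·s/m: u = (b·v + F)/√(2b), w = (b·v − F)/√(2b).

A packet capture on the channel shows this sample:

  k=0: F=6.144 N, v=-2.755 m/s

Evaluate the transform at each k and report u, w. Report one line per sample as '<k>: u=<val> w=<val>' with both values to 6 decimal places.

0: u=-8.002660 w=-9.894241

k=0: b·v=21.1×(-2.755)=-58.130500; √(2b)=6.496153; u=(-58.130500+6.144)/6.496153=-8.002660, w=(-58.130500−6.144)/6.496153=-9.894241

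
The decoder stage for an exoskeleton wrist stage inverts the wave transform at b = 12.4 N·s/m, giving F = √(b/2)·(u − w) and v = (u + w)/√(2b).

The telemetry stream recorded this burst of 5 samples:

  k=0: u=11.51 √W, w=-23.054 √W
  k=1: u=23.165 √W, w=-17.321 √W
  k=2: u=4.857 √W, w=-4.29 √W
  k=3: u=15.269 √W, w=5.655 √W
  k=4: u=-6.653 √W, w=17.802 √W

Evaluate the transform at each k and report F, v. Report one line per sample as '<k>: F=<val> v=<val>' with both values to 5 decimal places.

0: F=86.06367 v=-2.31809
1: F=100.80933 v=1.17350
2: F=22.77585 v=0.11386
3: F=23.93867 v=4.20164
4: F=-60.89246 v=2.23877

k=0: u−w=34.56400, u+w=-11.54400; √(b/2)=2.48998, √(2b)=4.97996; F=2.48998×34.564=86.06367, v=-11.54400/4.97996=-2.31809
k=1: u−w=40.48600, u+w=5.84400; √(b/2)=2.48998, √(2b)=4.97996; F=2.48998×40.486=100.80933, v=5.84400/4.97996=1.17350
k=2: u−w=9.14700, u+w=0.56700; √(b/2)=2.48998, √(2b)=4.97996; F=2.48998×9.147=22.77585, v=0.56700/4.97996=0.11386
k=3: u−w=9.61400, u+w=20.92400; √(b/2)=2.48998, √(2b)=4.97996; F=2.48998×9.614=23.93867, v=20.92400/4.97996=4.20164
k=4: u−w=-24.45500, u+w=11.14900; √(b/2)=2.48998, √(2b)=4.97996; F=2.48998×(-24.455)=-60.89246, v=11.14900/4.97996=2.23877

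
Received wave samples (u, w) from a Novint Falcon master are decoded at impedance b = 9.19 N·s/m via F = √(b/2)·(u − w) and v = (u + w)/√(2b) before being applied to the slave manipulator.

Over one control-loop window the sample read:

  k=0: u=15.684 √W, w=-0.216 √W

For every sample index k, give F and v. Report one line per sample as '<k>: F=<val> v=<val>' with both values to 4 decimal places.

0: F=34.0832 v=3.6080

k=0: u−w=15.9000, u+w=15.4680; √(b/2)=2.1436, √(2b)=4.2872; F=2.1436×15.9=34.0832, v=15.4680/4.2872=3.6080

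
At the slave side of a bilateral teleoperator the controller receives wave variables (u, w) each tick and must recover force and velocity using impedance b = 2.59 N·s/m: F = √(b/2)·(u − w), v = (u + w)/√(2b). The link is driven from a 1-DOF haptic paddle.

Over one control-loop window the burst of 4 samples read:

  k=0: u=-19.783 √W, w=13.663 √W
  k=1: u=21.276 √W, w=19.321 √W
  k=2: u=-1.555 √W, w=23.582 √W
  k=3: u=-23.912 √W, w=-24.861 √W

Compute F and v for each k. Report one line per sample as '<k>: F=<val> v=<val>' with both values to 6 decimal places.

0: F=-38.060901 v=-2.688974
1: F=2.224752 v=17.837298
2: F=-28.605420 v=9.678108
3: F=1.079944 v=-21.429626

k=0: u−w=-33.446000, u+w=-6.120000; √(b/2)=1.137981, √(2b)=2.275961; F=1.137981×(-33.446)=-38.060901, v=-6.120000/2.275961=-2.688974
k=1: u−w=1.955000, u+w=40.597000; √(b/2)=1.137981, √(2b)=2.275961; F=1.137981×1.955=2.224752, v=40.597000/2.275961=17.837298
k=2: u−w=-25.137000, u+w=22.027000; √(b/2)=1.137981, √(2b)=2.275961; F=1.137981×(-25.137)=-28.605420, v=22.027000/2.275961=9.678108
k=3: u−w=0.949000, u+w=-48.773000; √(b/2)=1.137981, √(2b)=2.275961; F=1.137981×0.949=1.079944, v=-48.773000/2.275961=-21.429626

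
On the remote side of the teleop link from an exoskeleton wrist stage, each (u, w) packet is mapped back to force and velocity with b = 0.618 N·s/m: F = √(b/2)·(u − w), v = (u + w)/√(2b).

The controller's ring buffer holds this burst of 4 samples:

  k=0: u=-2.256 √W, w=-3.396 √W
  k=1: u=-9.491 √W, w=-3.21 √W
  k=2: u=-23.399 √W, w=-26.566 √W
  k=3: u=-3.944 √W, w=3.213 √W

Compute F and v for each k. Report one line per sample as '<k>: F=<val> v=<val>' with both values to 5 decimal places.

k=0: u−w=1.14000, u+w=-5.65200; √(b/2)=0.55588, √(2b)=1.11176; F=0.55588×1.14=0.63370, v=-5.65200/1.11176=-5.08385
k=1: u−w=-6.28100, u+w=-12.70100; √(b/2)=0.55588, √(2b)=1.11176; F=0.55588×(-6.281)=-3.49147, v=-12.70100/1.11176=-11.42428
k=2: u−w=3.16700, u+w=-49.96500; √(b/2)=0.55588, √(2b)=1.11176; F=0.55588×3.167=1.76046, v=-49.96500/1.11176=-44.94244
k=3: u−w=-7.15700, u+w=-0.73100; √(b/2)=0.55588, √(2b)=1.11176; F=0.55588×(-7.157)=-3.97842, v=-0.73100/1.11176=-0.65752

0: F=0.63370 v=-5.08385
1: F=-3.49147 v=-11.42428
2: F=1.76046 v=-44.94244
3: F=-3.97842 v=-0.65752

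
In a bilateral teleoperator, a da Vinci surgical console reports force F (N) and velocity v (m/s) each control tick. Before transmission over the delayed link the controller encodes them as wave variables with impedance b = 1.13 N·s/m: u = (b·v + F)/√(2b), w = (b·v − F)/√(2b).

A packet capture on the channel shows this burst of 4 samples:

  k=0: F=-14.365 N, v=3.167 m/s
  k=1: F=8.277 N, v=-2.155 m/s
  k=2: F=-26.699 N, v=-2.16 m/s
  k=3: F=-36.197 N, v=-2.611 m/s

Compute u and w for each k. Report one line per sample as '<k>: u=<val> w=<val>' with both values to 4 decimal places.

0: u=-7.1749 w=11.9360
1: u=3.8859 w=-7.1256
2: u=-19.3835 w=16.1363
3: u=-26.0405 w=22.1153

k=0: b·v=1.13×3.167=3.5787; √(2b)=1.5033; u=(3.5787+(-14.365))/1.5033=-7.1749, w=(3.5787−(-14.365))/1.5033=11.9360
k=1: b·v=1.13×(-2.155)=-2.4351; √(2b)=1.5033; u=(-2.4351+8.277)/1.5033=3.8859, w=(-2.4351−8.277)/1.5033=-7.1256
k=2: b·v=1.13×(-2.16)=-2.4408; √(2b)=1.5033; u=(-2.4408+(-26.699))/1.5033=-19.3835, w=(-2.4408−(-26.699))/1.5033=16.1363
k=3: b·v=1.13×(-2.611)=-2.9504; √(2b)=1.5033; u=(-2.9504+(-36.197))/1.5033=-26.0405, w=(-2.9504−(-36.197))/1.5033=22.1153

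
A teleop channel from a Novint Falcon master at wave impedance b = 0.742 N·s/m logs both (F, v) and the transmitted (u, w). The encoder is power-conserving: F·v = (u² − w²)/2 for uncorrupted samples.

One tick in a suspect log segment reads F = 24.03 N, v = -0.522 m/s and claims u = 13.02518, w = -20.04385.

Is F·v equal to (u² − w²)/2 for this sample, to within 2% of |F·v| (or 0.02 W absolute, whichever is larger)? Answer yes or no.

F·v = 24.03×(-0.522) = -12.54366 W.
(u² − w²)/2 = (169.65531 − 401.75592)/2 = -116.05030 W.
|Δ| = 103.50664;  2% of max(1, |F·v|) = 0.25087.

no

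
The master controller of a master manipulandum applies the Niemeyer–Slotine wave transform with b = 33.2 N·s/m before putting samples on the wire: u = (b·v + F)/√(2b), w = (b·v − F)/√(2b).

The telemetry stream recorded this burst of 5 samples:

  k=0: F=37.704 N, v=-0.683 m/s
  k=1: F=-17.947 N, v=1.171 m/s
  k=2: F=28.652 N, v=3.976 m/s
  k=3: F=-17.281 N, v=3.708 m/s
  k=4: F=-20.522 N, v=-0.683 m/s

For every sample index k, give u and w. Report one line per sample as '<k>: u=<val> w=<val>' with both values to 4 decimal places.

k=0: b·v=33.2×(-0.683)=-22.6756; √(2b)=8.1486; u=(-22.6756+37.704)/8.1486=1.8443, w=(-22.6756−37.704)/8.1486=-7.4098
k=1: b·v=33.2×1.171=38.8772; √(2b)=8.1486; u=(38.8772+(-17.947))/8.1486=2.5686, w=(38.8772−(-17.947))/8.1486=6.9735
k=2: b·v=33.2×3.976=132.0032; √(2b)=8.1486; u=(132.0032+28.652)/8.1486=19.7156, w=(132.0032−28.652)/8.1486=12.6833
k=3: b·v=33.2×3.708=123.1056; √(2b)=8.1486; u=(123.1056+(-17.281))/8.1486=12.9868, w=(123.1056−(-17.281))/8.1486=17.2283
k=4: b·v=33.2×(-0.683)=-22.6756; √(2b)=8.1486; u=(-22.6756+(-20.522))/8.1486=-5.3012, w=(-22.6756−(-20.522))/8.1486=-0.2643

0: u=1.8443 w=-7.4098
1: u=2.5686 w=6.9735
2: u=19.7156 w=12.6833
3: u=12.9868 w=17.2283
4: u=-5.3012 w=-0.2643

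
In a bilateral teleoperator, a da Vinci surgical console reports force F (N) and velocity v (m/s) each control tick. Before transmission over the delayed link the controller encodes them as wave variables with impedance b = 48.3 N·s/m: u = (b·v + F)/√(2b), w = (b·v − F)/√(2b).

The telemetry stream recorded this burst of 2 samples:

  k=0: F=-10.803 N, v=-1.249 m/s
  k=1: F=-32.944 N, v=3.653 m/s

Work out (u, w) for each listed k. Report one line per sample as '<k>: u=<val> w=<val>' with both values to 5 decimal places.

0: u=-7.23706 w=-5.03877
1: u=14.59994 w=21.30368

k=0: b·v=48.3×(-1.249)=-60.32670; √(2b)=9.82853; u=(-60.32670+(-10.803))/9.82853=-7.23706, w=(-60.32670−(-10.803))/9.82853=-5.03877
k=1: b·v=48.3×3.653=176.43990; √(2b)=9.82853; u=(176.43990+(-32.944))/9.82853=14.59994, w=(176.43990−(-32.944))/9.82853=21.30368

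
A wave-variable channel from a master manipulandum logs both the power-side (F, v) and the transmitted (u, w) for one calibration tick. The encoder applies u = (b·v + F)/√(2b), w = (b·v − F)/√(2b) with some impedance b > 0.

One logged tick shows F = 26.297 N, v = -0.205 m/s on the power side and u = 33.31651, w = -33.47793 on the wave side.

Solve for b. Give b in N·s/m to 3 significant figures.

b = 0.31 N·s/m

u + w = -0.16142;  u + w = √(2b)·v, so √(2b) = -0.16142/(-0.205) = 0.78741.
b = (√(2b))²/2 = 0.62002/2 = 0.31001.
(Check via u − w = 2F/√(2b): u − w = 66.79444, 2F/√(2b) = 66.79327.)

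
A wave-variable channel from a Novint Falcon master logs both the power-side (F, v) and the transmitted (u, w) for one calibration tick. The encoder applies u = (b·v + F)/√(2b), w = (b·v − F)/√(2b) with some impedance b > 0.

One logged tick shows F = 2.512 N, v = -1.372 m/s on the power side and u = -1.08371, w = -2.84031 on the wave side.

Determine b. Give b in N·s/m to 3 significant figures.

u + w = -3.92402;  u + w = √(2b)·v, so √(2b) = -3.92402/(-1.372) = 2.86007.
b = (√(2b))²/2 = 8.18002/2 = 4.09001.
(Check via u − w = 2F/√(2b): u − w = 1.75660, 2F/√(2b) = 1.75660.)

b = 4.09 N·s/m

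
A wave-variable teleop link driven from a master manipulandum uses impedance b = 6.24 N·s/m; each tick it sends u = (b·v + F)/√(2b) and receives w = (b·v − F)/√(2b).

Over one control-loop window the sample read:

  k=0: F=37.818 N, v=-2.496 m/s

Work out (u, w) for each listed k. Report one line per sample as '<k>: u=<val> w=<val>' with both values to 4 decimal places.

k=0: b·v=6.24×(-2.496)=-15.5750; √(2b)=3.5327; u=(-15.5750+37.818)/3.5327=6.2963, w=(-15.5750−37.818)/3.5327=-15.1139

0: u=6.2963 w=-15.1139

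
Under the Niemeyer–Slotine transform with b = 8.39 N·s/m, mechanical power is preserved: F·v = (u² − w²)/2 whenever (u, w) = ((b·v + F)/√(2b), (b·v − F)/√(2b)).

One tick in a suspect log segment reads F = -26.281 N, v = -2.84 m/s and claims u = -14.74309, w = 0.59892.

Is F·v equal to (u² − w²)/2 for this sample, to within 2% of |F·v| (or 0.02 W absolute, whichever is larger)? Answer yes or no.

no

F·v = (-26.281)×(-2.84) = 74.63804 W.
(u² − w²)/2 = (217.35870 − 0.35871)/2 = 108.50000 W.
|Δ| = 33.86196;  2% of max(1, |F·v|) = 1.49276.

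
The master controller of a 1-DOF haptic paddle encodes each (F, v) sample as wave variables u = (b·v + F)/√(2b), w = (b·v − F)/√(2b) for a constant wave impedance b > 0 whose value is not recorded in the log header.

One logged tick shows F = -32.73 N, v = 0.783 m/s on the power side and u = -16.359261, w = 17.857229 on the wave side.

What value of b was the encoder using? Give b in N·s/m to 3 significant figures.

u + w = 1.497968;  u + w = √(2b)·v, so √(2b) = 1.497968/0.783 = 1.913114.
b = (√(2b))²/2 = 3.660004/2 = 1.830002.
(Check via u − w = 2F/√(2b): u − w = -34.216490, 2F/√(2b) = -34.216472.)

b = 1.83 N·s/m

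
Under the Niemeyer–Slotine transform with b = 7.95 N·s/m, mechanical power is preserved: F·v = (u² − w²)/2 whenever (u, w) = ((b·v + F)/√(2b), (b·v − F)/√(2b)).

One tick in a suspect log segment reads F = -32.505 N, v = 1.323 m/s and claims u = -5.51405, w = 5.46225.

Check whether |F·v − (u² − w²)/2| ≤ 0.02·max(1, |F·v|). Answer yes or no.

F·v = (-32.505)×1.323 = -43.00411 W.
(u² − w²)/2 = (30.40475 − 29.83618)/2 = 0.28429 W.
|Δ| = 43.28840;  2% of max(1, |F·v|) = 0.86008.

no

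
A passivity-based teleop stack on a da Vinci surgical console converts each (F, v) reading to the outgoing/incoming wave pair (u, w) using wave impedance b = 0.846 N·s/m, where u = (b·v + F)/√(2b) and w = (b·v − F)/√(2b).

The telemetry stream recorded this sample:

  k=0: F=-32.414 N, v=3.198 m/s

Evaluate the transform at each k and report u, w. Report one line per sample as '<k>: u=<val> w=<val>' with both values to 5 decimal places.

k=0: b·v=0.846×3.198=2.70551; √(2b)=1.30077; u=(2.70551+(-32.414))/1.30077=-22.83918, w=(2.70551−(-32.414))/1.30077=26.99904

0: u=-22.83918 w=26.99904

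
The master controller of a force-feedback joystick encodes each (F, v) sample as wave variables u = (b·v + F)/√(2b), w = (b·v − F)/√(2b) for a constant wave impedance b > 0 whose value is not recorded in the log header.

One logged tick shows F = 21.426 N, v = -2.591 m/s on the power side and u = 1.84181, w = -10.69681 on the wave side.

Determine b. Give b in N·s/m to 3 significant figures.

u + w = -8.85500;  u + w = √(2b)·v, so √(2b) = -8.85500/(-2.591) = 3.41760.
b = (√(2b))²/2 = 11.67999/2 = 5.83999.
(Check via u − w = 2F/√(2b): u − w = 12.53862, 2F/√(2b) = 12.53863.)

b = 5.84 N·s/m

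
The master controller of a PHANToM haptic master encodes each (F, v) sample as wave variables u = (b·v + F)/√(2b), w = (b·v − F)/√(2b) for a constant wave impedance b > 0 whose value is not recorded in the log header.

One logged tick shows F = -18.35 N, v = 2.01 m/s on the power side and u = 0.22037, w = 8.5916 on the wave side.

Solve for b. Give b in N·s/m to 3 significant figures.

b = 9.61 N·s/m

u + w = 8.81197;  u + w = √(2b)·v, so √(2b) = 8.81197/2.01 = 4.38406.
b = (√(2b))²/2 = 19.22002/2 = 9.61001.
(Check via u − w = 2F/√(2b): u − w = -8.37123, 2F/√(2b) = -8.37123.)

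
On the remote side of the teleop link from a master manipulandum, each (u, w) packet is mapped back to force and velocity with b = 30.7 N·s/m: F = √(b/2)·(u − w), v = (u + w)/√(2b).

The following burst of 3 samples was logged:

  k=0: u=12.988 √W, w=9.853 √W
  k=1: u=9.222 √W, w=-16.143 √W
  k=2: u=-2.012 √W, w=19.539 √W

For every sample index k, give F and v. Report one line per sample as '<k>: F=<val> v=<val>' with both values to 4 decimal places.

k=0: u−w=3.1350, u+w=22.8410; √(b/2)=3.9179, √(2b)=7.8358; F=3.9179×3.135=12.2826, v=22.8410/7.8358=2.9149
k=1: u−w=25.3650, u+w=-6.9210; √(b/2)=3.9179, √(2b)=7.8358; F=3.9179×25.365=99.3777, v=-6.9210/7.8358=-0.8833
k=2: u−w=-21.5510, u+w=17.5270; √(b/2)=3.9179, √(2b)=7.8358; F=3.9179×(-21.551)=-84.4348, v=17.5270/7.8358=2.2368

0: F=12.2826 v=2.9149
1: F=99.3777 v=-0.8833
2: F=-84.4348 v=2.2368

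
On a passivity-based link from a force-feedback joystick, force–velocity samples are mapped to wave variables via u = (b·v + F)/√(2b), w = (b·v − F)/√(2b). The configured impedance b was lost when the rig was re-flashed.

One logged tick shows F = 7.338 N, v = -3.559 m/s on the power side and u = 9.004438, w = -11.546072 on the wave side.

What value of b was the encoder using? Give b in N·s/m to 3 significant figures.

b = 0.255 N·s/m

u + w = -2.541634;  u + w = √(2b)·v, so √(2b) = -2.541634/(-3.559) = 0.714143.
b = (√(2b))²/2 = 0.510000/2 = 0.255000.
(Check via u − w = 2F/√(2b): u − w = 20.550510, 2F/√(2b) = 20.550514.)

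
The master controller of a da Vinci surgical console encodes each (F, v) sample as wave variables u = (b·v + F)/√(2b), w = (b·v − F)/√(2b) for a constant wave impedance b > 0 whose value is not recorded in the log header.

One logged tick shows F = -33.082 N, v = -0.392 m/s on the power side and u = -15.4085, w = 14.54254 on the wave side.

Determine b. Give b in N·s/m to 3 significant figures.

u + w = -0.86596;  u + w = √(2b)·v, so √(2b) = -0.86596/(-0.392) = 2.20908.
b = (√(2b))²/2 = 4.88004/2 = 2.44002.
(Check via u − w = 2F/√(2b): u − w = -29.95104, 2F/√(2b) = -29.95091.)

b = 2.44 N·s/m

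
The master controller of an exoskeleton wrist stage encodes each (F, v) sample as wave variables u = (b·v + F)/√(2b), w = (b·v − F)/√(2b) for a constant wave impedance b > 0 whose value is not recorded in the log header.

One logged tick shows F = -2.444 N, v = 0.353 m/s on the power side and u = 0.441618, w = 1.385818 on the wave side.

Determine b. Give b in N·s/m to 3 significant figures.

u + w = 1.827436;  u + w = √(2b)·v, so √(2b) = 1.827436/0.353 = 5.176873.
b = (√(2b))²/2 = 26.800009/2 = 13.400005.
(Check via u − w = 2F/√(2b): u − w = -0.944200, 2F/√(2b) = -0.944199.)

b = 13.4 N·s/m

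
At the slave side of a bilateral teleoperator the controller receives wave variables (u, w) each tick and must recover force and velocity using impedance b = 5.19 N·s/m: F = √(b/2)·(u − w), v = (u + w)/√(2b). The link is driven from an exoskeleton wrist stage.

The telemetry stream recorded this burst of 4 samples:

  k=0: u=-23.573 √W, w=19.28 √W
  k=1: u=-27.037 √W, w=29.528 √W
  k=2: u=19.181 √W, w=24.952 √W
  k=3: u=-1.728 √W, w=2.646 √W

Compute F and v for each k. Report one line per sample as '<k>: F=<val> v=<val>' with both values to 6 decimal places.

0: F=-69.031914 v=-1.332485
1: F=-91.120579 v=0.773170
2: F=-9.296506 v=13.698240
3: F=-7.046078 v=0.284934

k=0: u−w=-42.853000, u+w=-4.293000; √(b/2)=1.610900, √(2b)=3.221801; F=1.610900×(-42.853)=-69.031914, v=-4.293000/3.221801=-1.332485
k=1: u−w=-56.565000, u+w=2.491000; √(b/2)=1.610900, √(2b)=3.221801; F=1.610900×(-56.565)=-91.120579, v=2.491000/3.221801=0.773170
k=2: u−w=-5.771000, u+w=44.133000; √(b/2)=1.610900, √(2b)=3.221801; F=1.610900×(-5.771)=-9.296506, v=44.133000/3.221801=13.698240
k=3: u−w=-4.374000, u+w=0.918000; √(b/2)=1.610900, √(2b)=3.221801; F=1.610900×(-4.374)=-7.046078, v=0.918000/3.221801=0.284934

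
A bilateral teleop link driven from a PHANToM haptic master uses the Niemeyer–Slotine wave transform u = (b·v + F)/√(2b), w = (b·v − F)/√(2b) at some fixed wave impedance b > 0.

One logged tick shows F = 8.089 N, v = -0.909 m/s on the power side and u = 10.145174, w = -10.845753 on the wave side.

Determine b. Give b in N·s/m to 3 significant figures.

u + w = -0.700579;  u + w = √(2b)·v, so √(2b) = -0.700579/(-0.909) = 0.770714.
b = (√(2b))²/2 = 0.594000/2 = 0.297000.
(Check via u − w = 2F/√(2b): u − w = 20.990927, 2F/√(2b) = 20.990926.)

b = 0.297 N·s/m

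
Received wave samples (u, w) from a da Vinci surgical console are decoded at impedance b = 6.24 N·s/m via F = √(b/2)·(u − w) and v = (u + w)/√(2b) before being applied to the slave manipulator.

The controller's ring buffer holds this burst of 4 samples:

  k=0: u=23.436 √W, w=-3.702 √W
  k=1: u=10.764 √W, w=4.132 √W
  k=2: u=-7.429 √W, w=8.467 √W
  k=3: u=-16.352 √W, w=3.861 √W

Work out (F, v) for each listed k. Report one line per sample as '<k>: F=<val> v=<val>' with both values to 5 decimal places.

k=0: u−w=27.13800, u+w=19.73400; √(b/2)=1.76635, √(2b)=3.53270; F=1.76635×27.138=47.93527, v=19.73400/3.53270=5.58609
k=1: u−w=6.63200, u+w=14.89600; √(b/2)=1.76635, √(2b)=3.53270; F=1.76635×6.632=11.71445, v=14.89600/3.53270=4.21660
k=2: u−w=-15.89600, u+w=1.03800; √(b/2)=1.76635, √(2b)=3.53270; F=1.76635×(-15.896)=-28.07793, v=1.03800/3.53270=0.29383
k=3: u−w=-20.21300, u+w=-12.49100; √(b/2)=1.76635, √(2b)=3.53270; F=1.76635×(-20.213)=-35.70328, v=-12.49100/3.53270=-3.53582

0: F=47.93527 v=5.58609
1: F=11.71445 v=4.21660
2: F=-28.07793 v=0.29383
3: F=-35.70328 v=-3.53582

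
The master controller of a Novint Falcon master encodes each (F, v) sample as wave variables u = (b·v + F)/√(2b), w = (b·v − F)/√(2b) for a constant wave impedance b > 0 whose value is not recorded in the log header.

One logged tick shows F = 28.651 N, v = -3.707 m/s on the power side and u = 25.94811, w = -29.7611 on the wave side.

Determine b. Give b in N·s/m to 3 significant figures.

b = 0.529 N·s/m

u + w = -3.8130;  u + w = √(2b)·v, so √(2b) = -3.8130/(-3.707) = 1.0286.
b = (√(2b))²/2 = 1.0580/2 = 0.5290.
(Check via u − w = 2F/√(2b): u − w = 55.7092, 2F/√(2b) = 55.7092.)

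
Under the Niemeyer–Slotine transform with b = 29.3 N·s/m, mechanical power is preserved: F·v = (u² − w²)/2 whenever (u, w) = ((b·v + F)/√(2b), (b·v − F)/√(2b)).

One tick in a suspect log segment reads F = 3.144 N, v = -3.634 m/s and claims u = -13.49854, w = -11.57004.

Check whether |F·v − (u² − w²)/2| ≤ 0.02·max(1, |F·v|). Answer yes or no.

F·v = 3.144×(-3.634) = -11.42530 W.
(u² − w²)/2 = (182.21058 − 133.86583)/2 = 24.17238 W.
|Δ| = 35.59767;  2% of max(1, |F·v|) = 0.22851.

no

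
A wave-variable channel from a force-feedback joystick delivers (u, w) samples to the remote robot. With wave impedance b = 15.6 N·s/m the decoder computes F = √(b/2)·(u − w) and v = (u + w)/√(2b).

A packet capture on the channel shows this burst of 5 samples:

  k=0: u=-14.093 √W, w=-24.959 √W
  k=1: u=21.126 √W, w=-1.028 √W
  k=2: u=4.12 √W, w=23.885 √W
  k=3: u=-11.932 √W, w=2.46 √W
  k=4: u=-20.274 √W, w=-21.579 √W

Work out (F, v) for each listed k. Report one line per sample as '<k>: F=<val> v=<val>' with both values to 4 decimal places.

k=0: u−w=10.8660, u+w=-39.0520; √(b/2)=2.7928, √(2b)=5.5857; F=2.7928×10.866=30.3471, v=-39.0520/5.5857=-6.9914
k=1: u−w=22.1540, u+w=20.0980; √(b/2)=2.7928, √(2b)=5.5857; F=2.7928×22.154=61.8728, v=20.0980/5.5857=3.5981
k=2: u−w=-19.7650, u+w=28.0050; √(b/2)=2.7928, √(2b)=5.5857; F=2.7928×(-19.765)=-55.2006, v=28.0050/5.5857=5.0137
k=3: u−w=-14.3920, u+w=-9.4720; √(b/2)=2.7928, √(2b)=5.5857; F=2.7928×(-14.392)=-40.1947, v=-9.4720/5.5857=-1.6958
k=4: u−w=1.3050, u+w=-41.8530; √(b/2)=2.7928, √(2b)=5.5857; F=2.7928×1.305=3.6447, v=-41.8530/5.5857=-7.4929

0: F=30.3471 v=-6.9914
1: F=61.8728 v=3.5981
2: F=-55.2006 v=5.0137
3: F=-40.1947 v=-1.6958
4: F=3.6447 v=-7.4929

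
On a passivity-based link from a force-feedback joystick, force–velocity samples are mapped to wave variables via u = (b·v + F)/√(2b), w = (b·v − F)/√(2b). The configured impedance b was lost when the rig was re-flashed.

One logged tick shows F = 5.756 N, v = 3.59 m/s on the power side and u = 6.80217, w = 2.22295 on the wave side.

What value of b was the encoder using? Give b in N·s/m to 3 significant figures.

u + w = 9.0251;  u + w = √(2b)·v, so √(2b) = 9.0251/3.59 = 2.5140.
b = (√(2b))²/2 = 6.3200/2 = 3.1600.
(Check via u − w = 2F/√(2b): u − w = 4.5792, 2F/√(2b) = 4.5792.)

b = 3.16 N·s/m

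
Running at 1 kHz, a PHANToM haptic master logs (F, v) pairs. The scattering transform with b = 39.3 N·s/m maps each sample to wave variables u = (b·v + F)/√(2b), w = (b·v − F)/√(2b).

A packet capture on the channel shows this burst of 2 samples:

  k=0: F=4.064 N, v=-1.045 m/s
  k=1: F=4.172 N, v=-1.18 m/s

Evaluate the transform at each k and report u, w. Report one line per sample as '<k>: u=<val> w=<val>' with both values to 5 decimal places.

0: u=-4.17391 w=-5.09071
1: u=-4.76016 w=-5.70132

k=0: b·v=39.3×(-1.045)=-41.06850; √(2b)=8.86566; u=(-41.06850+4.064)/8.86566=-4.17391, w=(-41.06850−4.064)/8.86566=-5.09071
k=1: b·v=39.3×(-1.18)=-46.37400; √(2b)=8.86566; u=(-46.37400+4.172)/8.86566=-4.76016, w=(-46.37400−4.172)/8.86566=-5.70132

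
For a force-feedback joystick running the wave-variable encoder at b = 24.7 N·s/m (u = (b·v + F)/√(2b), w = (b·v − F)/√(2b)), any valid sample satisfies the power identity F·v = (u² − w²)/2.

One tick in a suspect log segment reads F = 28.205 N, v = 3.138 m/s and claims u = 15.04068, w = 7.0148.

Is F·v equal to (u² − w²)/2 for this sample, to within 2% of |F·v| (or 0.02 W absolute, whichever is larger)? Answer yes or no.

yes

F·v = 28.205×3.138 = 88.50729 W.
(u² − w²)/2 = (226.22205 − 49.20742)/2 = 88.50732 W.
|Δ| = 0.00003;  2% of max(1, |F·v|) = 1.77015.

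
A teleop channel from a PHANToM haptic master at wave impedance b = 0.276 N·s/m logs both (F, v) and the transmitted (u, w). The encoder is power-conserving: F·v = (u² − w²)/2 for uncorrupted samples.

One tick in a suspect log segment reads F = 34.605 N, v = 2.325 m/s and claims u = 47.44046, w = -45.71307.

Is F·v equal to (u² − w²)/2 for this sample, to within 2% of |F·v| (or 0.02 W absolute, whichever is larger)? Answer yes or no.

F·v = 34.605×2.325 = 80.4566 W.
(u² − w²)/2 = (2250.5972 − 2089.6848)/2 = 80.4562 W.
|Δ| = 0.0004;  2% of max(1, |F·v|) = 1.6091.

yes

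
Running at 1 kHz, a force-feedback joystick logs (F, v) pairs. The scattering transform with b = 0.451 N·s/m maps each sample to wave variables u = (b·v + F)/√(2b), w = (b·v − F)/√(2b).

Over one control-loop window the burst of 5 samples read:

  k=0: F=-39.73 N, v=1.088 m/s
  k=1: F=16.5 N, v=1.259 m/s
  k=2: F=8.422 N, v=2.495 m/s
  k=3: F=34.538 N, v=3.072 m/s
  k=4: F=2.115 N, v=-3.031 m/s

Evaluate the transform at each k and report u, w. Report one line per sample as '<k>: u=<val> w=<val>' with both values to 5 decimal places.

0: u=-41.31599 w=42.34930
1: u=17.97109 w=-16.77537
2: u=10.05252 w=-7.68292
3: u=37.82466 w=-34.90707
4: u=0.78761 w=-3.66626

k=0: b·v=0.451×1.088=0.49069; √(2b)=0.94974; u=(0.49069+(-39.73))/0.94974=-41.31599, w=(0.49069−(-39.73))/0.94974=42.34930
k=1: b·v=0.451×1.259=0.56781; √(2b)=0.94974; u=(0.56781+16.5)/0.94974=17.97109, w=(0.56781−16.5)/0.94974=-16.77537
k=2: b·v=0.451×2.495=1.12525; √(2b)=0.94974; u=(1.12525+8.422)/0.94974=10.05252, w=(1.12525−8.422)/0.94974=-7.68292
k=3: b·v=0.451×3.072=1.38547; √(2b)=0.94974; u=(1.38547+34.538)/0.94974=37.82466, w=(1.38547−34.538)/0.94974=-34.90707
k=4: b·v=0.451×(-3.031)=-1.36698; √(2b)=0.94974; u=(-1.36698+2.115)/0.94974=0.78761, w=(-1.36698−2.115)/0.94974=-3.66626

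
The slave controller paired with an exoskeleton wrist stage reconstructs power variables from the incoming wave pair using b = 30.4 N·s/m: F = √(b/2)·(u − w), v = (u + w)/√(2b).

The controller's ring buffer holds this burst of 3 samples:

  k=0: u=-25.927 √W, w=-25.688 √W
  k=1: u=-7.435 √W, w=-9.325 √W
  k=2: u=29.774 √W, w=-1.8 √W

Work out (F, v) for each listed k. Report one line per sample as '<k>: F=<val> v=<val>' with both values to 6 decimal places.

0: F=-0.931794 v=-6.619484
1: F=7.368577 v=-2.149425
2: F=123.098114 v=3.587590

k=0: u−w=-0.239000, u+w=-51.615000; √(b/2)=3.898718, √(2b)=7.797435; F=3.898718×(-0.239)=-0.931794, v=-51.615000/7.797435=-6.619484
k=1: u−w=1.890000, u+w=-16.760000; √(b/2)=3.898718, √(2b)=7.797435; F=3.898718×1.89=7.368577, v=-16.760000/7.797435=-2.149425
k=2: u−w=31.574000, u+w=27.974000; √(b/2)=3.898718, √(2b)=7.797435; F=3.898718×31.574=123.098114, v=27.974000/7.797435=3.587590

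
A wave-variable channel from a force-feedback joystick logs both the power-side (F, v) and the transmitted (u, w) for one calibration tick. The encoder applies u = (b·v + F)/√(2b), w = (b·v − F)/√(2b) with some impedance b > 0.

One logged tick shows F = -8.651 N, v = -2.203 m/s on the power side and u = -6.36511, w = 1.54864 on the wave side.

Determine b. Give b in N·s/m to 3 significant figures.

b = 2.39 N·s/m

u + w = -4.8165;  u + w = √(2b)·v, so √(2b) = -4.8165/(-2.203) = 2.1863.
b = (√(2b))²/2 = 4.7800/2 = 2.3900.
(Check via u − w = 2F/√(2b): u − w = -7.9137, 2F/√(2b) = -7.9137.)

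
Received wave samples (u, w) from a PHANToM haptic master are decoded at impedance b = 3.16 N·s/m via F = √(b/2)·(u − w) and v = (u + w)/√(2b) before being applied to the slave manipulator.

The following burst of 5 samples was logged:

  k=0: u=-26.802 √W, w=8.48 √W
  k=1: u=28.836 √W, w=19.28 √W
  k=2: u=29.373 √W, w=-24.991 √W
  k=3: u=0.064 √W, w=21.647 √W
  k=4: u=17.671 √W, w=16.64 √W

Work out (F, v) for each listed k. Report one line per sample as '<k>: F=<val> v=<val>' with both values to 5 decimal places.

k=0: u−w=-35.28200, u+w=-18.32200; √(b/2)=1.25698, √(2b)=2.51396; F=1.25698×(-35.282)=-44.34879, v=-18.32200/2.51396=-7.28810
k=1: u−w=9.55600, u+w=48.11600; √(b/2)=1.25698, √(2b)=2.51396; F=1.25698×9.556=12.01171, v=48.11600/2.51396=19.13952
k=2: u−w=54.36400, u+w=4.38200; √(b/2)=1.25698, √(2b)=2.51396; F=1.25698×54.364=68.33449, v=4.38200/2.51396=1.74307
k=3: u−w=-21.58300, u+w=21.71100; √(b/2)=1.25698, √(2b)=2.51396; F=1.25698×(-21.583)=-27.12941, v=21.71100/2.51396=8.63617
k=4: u−w=1.03100, u+w=34.31100; √(b/2)=1.25698, √(2b)=2.51396; F=1.25698×1.031=1.29595, v=34.31100/2.51396=13.64818

0: F=-44.34879 v=-7.28810
1: F=12.01171 v=19.13952
2: F=68.33449 v=1.74307
3: F=-27.12941 v=8.63617
4: F=1.29595 v=13.64818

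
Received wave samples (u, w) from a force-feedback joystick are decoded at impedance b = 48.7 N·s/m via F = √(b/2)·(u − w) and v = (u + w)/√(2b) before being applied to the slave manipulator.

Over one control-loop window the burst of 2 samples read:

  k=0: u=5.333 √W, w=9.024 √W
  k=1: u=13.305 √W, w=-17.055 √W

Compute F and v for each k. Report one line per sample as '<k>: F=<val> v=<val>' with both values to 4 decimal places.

k=0: u−w=-3.6910, u+w=14.3570; √(b/2)=4.9346, √(2b)=9.8691; F=4.9346×(-3.691)=-18.2135, v=14.3570/9.8691=1.4547
k=1: u−w=30.3600, u+w=-3.7500; √(b/2)=4.9346, √(2b)=9.8691; F=4.9346×30.36=149.8136, v=-3.7500/9.8691=-0.3800

0: F=-18.2135 v=1.4547
1: F=149.8136 v=-0.3800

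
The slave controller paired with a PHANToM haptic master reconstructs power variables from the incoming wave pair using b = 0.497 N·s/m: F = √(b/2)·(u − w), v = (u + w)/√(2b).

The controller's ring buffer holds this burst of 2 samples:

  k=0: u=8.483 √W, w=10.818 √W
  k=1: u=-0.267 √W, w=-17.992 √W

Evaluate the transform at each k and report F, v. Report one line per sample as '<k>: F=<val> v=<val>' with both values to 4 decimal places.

k=0: u−w=-2.3350, u+w=19.3010; √(b/2)=0.4985, √(2b)=0.9970; F=0.4985×(-2.335)=-1.1640, v=19.3010/0.9970=19.3592
k=1: u−w=17.7250, u+w=-18.2590; √(b/2)=0.4985, √(2b)=0.9970; F=0.4985×17.725=8.8359, v=-18.2590/0.9970=-18.3140

0: F=-1.1640 v=19.3592
1: F=8.8359 v=-18.3140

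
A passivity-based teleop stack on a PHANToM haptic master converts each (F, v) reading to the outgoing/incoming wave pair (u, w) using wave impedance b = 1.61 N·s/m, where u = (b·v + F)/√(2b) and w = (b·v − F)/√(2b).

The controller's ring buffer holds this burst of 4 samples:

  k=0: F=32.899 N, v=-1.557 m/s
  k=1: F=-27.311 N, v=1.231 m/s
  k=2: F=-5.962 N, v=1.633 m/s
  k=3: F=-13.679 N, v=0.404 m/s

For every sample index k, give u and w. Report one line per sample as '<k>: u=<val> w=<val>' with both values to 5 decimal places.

0: u=16.93693 w=-19.73086
1: u=-14.11535 w=16.32430
2: u=-1.85734 w=4.78765
3: u=-7.26053 w=7.98548

k=0: b·v=1.61×(-1.557)=-2.50677; √(2b)=1.79444; u=(-2.50677+32.899)/1.79444=16.93693, w=(-2.50677−32.899)/1.79444=-19.73086
k=1: b·v=1.61×1.231=1.98191; √(2b)=1.79444; u=(1.98191+(-27.311))/1.79444=-14.11535, w=(1.98191−(-27.311))/1.79444=16.32430
k=2: b·v=1.61×1.633=2.62913; √(2b)=1.79444; u=(2.62913+(-5.962))/1.79444=-1.85734, w=(2.62913−(-5.962))/1.79444=4.78765
k=3: b·v=1.61×0.404=0.65044; √(2b)=1.79444; u=(0.65044+(-13.679))/1.79444=-7.26053, w=(0.65044−(-13.679))/1.79444=7.98548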